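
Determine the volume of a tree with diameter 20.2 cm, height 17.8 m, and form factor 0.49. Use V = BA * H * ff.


(D/200)^2 = (20.2/200)^2 = 0.101^2 = 0.010201
BA = 3.141593 * 0.010201 = 0.0320474 m^2
V = 0.0320474 * 17.8 * 0.49 = 0.279517 ≈ 0.280 m^3

0.280 m^3


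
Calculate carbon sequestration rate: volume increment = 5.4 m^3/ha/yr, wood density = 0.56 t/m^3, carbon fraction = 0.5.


C = 5.4 * 0.56 * 0.5 = 1.512 ≈ 1.51 t C/ha/yr

1.51 t C/ha/yr


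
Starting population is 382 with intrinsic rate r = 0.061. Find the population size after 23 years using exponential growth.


r*t = 0.061 * 23 = 1.403
exp(1.403) = 4.06738
N = 382 * 4.06738 = 1553.74 ≈ 1554

1554


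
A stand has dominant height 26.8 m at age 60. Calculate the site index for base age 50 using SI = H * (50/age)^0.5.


50/60 = 0.833333
(0.833333)^0.5 = 0.912871
SI = 26.8 * 0.912871 = 24.4649 ≈ 24.5 m

24.5 m


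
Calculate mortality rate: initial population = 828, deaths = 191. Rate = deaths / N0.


Mortality rate = 191 / 828 = 0.230676 ≈ 0.2307

0.2307


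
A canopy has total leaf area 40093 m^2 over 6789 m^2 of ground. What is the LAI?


LAI = 40093 / 6789 = 5.9056 ≈ 5.91

5.91


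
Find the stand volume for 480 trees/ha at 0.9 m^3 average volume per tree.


V_stand = 480 * 0.9 = 432.0 m^3/ha

432.0 m^3/ha


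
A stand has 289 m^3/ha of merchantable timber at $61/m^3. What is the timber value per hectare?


Value = 289 * 61 = $17629/ha

$17629/ha


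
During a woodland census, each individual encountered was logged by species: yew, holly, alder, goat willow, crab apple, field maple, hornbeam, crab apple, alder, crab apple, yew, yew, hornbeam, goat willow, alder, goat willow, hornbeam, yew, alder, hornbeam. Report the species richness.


Total individuals logged = 20
Distinct species (count of individuals): yew (4), holly (1), alder (4), goat willow (3), crab apple (3), field maple (1), hornbeam (4)
Species richness = number of distinct species = 7

7


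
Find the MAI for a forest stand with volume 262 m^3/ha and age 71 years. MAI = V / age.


MAI = 262 / 71 = 3.6901 ≈ 3.69 m^3/ha/yr

3.69 m^3/ha/yr


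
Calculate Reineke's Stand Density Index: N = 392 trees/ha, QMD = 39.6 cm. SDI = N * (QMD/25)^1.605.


QMD/25 = 39.6/25 = 1.584
(1.584)^1.605 = exp(1.605 * ln(1.584)) = exp(1.605 * 0.459953) = exp(0.738225) = 2.09222
SDI = 392 * 2.09222 = 820.150 ≈ 820

820


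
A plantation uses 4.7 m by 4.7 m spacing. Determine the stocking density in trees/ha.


N = 10000 / 4.7^2 = 10000 / 22.09 = 452.694 ≈ 453 trees/ha

453 trees/ha


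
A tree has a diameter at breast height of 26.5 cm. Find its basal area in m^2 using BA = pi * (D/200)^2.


D/200 = 26.5/200 = 0.1325 m
(D/200)^2 = 0.1325^2 = 0.01755625
BA = 3.141593 * 0.01755625 = 0.0551546 ≈ 0.0552 m^2

0.0552 m^2


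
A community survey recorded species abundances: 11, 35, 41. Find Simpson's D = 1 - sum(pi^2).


Total N = 11 + 35 + 41 = 87
Per-species terms:
  p = 11/87 = 0.126437; p^2 = 0.126437^2 = 0.015986
  p = 35/87 = 0.402299; p^2 = 0.402299^2 = 0.161844
  p = 41/87 = 0.471264; p^2 = 0.471264^2 = 0.222090
sum(p^2) = 0.015986 + 0.161844 + 0.222090 = 0.399920
D = 1 - 0.399920 = 0.600080 ≈ 0.6001

0.6001


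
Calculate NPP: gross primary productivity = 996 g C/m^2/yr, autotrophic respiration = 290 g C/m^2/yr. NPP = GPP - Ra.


NPP = GPP - Ra = 996 - 290 = 706 g C/m^2/yr

706 g C/m^2/yr


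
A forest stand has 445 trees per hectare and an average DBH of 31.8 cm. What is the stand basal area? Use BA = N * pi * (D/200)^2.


(D/200)^2 = (31.8/200)^2 = 0.159^2 = 0.025281
Individual BA = 3.141593 * 0.025281 = 0.0794226 m^2
Stand BA = 445 * 0.0794226 = 35.3431 ≈ 35.34 m^2/ha

35.34 m^2/ha


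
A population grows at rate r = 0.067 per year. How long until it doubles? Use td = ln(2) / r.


td = ln(2) / 0.067 = 0.693147 / 0.067 = 10.3455 ≈ 10.3 years

10.3 years


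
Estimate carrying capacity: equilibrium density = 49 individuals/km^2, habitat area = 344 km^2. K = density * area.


K = 49 * 344 = 16856 individuals

16856 individuals


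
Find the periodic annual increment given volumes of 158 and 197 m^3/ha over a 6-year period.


PAI = (V2 - V1) / period = (197 - 158) / 6 = 39 / 6 = 6.50 m^3/ha/yr

6.50 m^3/ha/yr


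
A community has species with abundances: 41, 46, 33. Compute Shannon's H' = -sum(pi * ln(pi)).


Total N = 41 + 46 + 33 = 120
Per-species terms:
  p = 41/120 = 0.341667; ln(p) = -1.073919; p*ln(p) = 0.341667 * (-1.073919) = -0.366923
  p = 46/120 = 0.383333; ln(p) = -0.958851; p*ln(p) = 0.383333 * (-0.958851) = -0.367559
  p = 33/120 = 0.275000; ln(p) = -1.290984; p*ln(p) = 0.275000 * (-1.290984) = -0.355021
sum(p*ln(p)) = (-0.366923) + (-0.367559) + (-0.355021) = -1.089503
H' = -(-1.089503) = 1.089503 ≈ 1.0895

1.0895


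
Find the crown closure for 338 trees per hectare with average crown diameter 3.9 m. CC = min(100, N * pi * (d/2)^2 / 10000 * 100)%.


(d/2)^2 = (3.9/2)^2 = 1.95^2 = 3.8025
Crown area = 3.141593 * 3.8025 = 11.9459 m^2
N * area / 10000 * 100 = 338 * 11.9459 / 10000 * 100 = 40.3771
CC = min(100, 40.3771) = 40.3771 ≈ 40.4%

40.4%


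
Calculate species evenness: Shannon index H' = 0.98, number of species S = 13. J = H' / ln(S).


ln(13) = 2.56495
J = H' / ln(S) = 0.98 / 2.56495 = 0.382074 ≈ 0.3821

0.3821


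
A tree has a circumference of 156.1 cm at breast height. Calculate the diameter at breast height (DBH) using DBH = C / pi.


DBH = C / pi = 156.1 / 3.141593 = 49.6882 ≈ 49.69 cm

49.69 cm


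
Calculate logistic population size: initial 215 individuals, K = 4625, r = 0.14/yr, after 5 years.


(K - N0)/N0 = (4625 - 215)/215 = 4410/215 = 20.5116
r*t = 0.14 * 5 = 0.7; exp(-0.7) = 0.496585
20.5116 * 0.496585 = 10.1858
1 + 10.1858 = 11.1858
N = 4625 / 11.1858 = 413.471 ≈ 413

413


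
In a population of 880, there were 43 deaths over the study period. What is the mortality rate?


Mortality rate = 43 / 880 = 0.048864 ≈ 0.0489

0.0489


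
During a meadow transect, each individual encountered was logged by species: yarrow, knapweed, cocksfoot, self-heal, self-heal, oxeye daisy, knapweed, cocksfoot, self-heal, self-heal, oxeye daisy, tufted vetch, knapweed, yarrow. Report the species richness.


Total individuals logged = 14
Distinct species (count of individuals): yarrow (2), knapweed (3), cocksfoot (2), self-heal (4), oxeye daisy (2), tufted vetch (1)
Species richness = number of distinct species = 6

6


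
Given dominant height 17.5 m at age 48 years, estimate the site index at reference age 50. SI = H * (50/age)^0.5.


50/48 = 1.04167
(1.04167)^0.5 = 1.02062
SI = 17.5 * 1.02062 = 17.8609 ≈ 17.9 m

17.9 m


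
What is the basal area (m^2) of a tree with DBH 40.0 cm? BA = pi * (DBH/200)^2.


D/200 = 40.0/200 = 0.2 m
(D/200)^2 = 0.2^2 = 0.04
BA = 3.141593 * 0.04 = 0.125664 ≈ 0.1257 m^2

0.1257 m^2


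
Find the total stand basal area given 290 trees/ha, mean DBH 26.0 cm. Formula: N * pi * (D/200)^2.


(D/200)^2 = (26.0/200)^2 = 0.13^2 = 0.0169
Individual BA = 3.141593 * 0.0169 = 0.0530929 m^2
Stand BA = 290 * 0.0530929 = 15.3969 ≈ 15.40 m^2/ha

15.40 m^2/ha


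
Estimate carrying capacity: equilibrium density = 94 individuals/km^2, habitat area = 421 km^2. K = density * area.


K = 94 * 421 = 39574 individuals

39574 individuals


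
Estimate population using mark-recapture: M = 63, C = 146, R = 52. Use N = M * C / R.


N = M * C / R = 63 * 146 / 52 = 9198 / 52 = 176.88 ≈ 177

177 individuals


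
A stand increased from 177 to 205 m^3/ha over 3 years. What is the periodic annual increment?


PAI = (V2 - V1) / period = (205 - 177) / 3 = 28 / 3 = 9.3333 ≈ 9.33 m^3/ha/yr

9.33 m^3/ha/yr


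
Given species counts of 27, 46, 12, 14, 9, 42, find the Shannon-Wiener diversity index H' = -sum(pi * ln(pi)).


Total N = 27 + 46 + 12 + 14 + 9 + 42 = 150
Per-species terms:
  p = 27/150 = 0.180000; ln(p) = -1.714798; p*ln(p) = 0.180000 * (-1.714798) = -0.308664
  p = 46/150 = 0.306667; ln(p) = -1.181993; p*ln(p) = 0.306667 * (-1.181993) = -0.362478
  p = 12/150 = 0.080000; ln(p) = -2.525729; p*ln(p) = 0.080000 * (-2.525729) = -0.202058
  p = 14/150 = 0.093333; ln(p) = -2.371582; p*ln(p) = 0.093333 * (-2.371582) = -0.221347
  p = 9/150 = 0.060000; ln(p) = -2.813411; p*ln(p) = 0.060000 * (-2.813411) = -0.168805
  p = 42/150 = 0.280000; ln(p) = -1.272966; p*ln(p) = 0.280000 * (-1.272966) = -0.356430
sum(p*ln(p)) = (-0.308664) + (-0.362478) + (-0.202058) + (-0.221347) + (-0.168805) + (-0.356430) = -1.619782
H' = -(-1.619782) = 1.619782 ≈ 1.6198

1.6198


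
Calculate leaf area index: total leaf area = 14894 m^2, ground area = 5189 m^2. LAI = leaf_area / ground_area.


LAI = 14894 / 5189 = 2.8703 ≈ 2.87

2.87


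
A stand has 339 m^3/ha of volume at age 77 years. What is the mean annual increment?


MAI = 339 / 77 = 4.4026 ≈ 4.40 m^3/ha/yr

4.40 m^3/ha/yr


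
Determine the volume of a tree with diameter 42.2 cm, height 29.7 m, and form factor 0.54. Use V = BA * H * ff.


(D/200)^2 = (42.2/200)^2 = 0.211^2 = 0.044521
BA = 3.141593 * 0.044521 = 0.139867 m^2
V = 0.139867 * 29.7 * 0.54 = 2.24319 ≈ 2.243 m^3

2.243 m^3


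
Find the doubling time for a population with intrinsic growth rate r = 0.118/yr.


td = ln(2) / 0.118 = 0.693147 / 0.118 = 5.87413 ≈ 5.9 years

5.9 years


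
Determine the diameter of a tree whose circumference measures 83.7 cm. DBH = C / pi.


DBH = C / pi = 83.7 / 3.141593 = 26.6425 ≈ 26.64 cm

26.64 cm


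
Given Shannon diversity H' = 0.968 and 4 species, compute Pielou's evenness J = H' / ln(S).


ln(4) = 1.38629
J = H' / ln(S) = 0.968 / 1.38629 = 0.698267 ≈ 0.6983

0.6983


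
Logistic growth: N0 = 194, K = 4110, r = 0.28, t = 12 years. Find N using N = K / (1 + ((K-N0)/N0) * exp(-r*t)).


(K - N0)/N0 = (4110 - 194)/194 = 3916/194 = 20.1856
r*t = 0.28 * 12 = 3.36; exp(-3.36) = 0.0347353
20.1856 * 0.0347353 = 0.701153
1 + 0.701153 = 1.70115
N = 4110 / 1.70115 = 2416.01 ≈ 2416

2416


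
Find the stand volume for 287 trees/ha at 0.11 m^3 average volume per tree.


V_stand = 287 * 0.11 = 31.57 ≈ 31.6 m^3/ha

31.6 m^3/ha


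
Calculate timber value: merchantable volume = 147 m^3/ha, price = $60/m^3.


Value = 147 * 60 = $8820/ha

$8820/ha


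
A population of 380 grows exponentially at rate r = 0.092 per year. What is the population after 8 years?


r*t = 0.092 * 8 = 0.736
exp(0.736) = 2.08757
N = 380 * 2.08757 = 793.277 ≈ 793

793


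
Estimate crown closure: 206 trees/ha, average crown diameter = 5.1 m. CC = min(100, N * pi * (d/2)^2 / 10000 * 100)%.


(d/2)^2 = (5.1/2)^2 = 2.55^2 = 6.5025
Crown area = 3.141593 * 6.5025 = 20.4282 m^2
N * area / 10000 * 100 = 206 * 20.4282 / 10000 * 100 = 42.0821
CC = min(100, 42.0821) = 42.0821 ≈ 42.1%

42.1%


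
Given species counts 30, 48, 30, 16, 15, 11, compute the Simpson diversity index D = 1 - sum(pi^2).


Total N = 30 + 48 + 30 + 16 + 15 + 11 = 150
Per-species terms:
  p = 30/150 = 0.200000; p^2 = 0.200000^2 = 0.040000
  p = 48/150 = 0.320000; p^2 = 0.320000^2 = 0.102400
  p = 30/150 = 0.200000; p^2 = 0.200000^2 = 0.040000
  p = 16/150 = 0.106667; p^2 = 0.106667^2 = 0.011378
  p = 15/150 = 0.100000; p^2 = 0.100000^2 = 0.010000
  p = 11/150 = 0.073333; p^2 = 0.073333^2 = 0.005378
sum(p^2) = 0.040000 + 0.102400 + 0.040000 + 0.011378 + 0.010000 + 0.005378 = 0.209156
D = 1 - 0.209156 = 0.790844 ≈ 0.7908

0.7908


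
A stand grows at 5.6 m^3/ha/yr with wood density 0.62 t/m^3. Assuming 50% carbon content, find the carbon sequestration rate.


C = 5.6 * 0.62 * 0.5 = 1.736 ≈ 1.74 t C/ha/yr

1.74 t C/ha/yr


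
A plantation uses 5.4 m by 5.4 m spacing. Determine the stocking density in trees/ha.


N = 10000 / 5.4^2 = 10000 / 29.16 = 342.936 ≈ 343 trees/ha

343 trees/ha


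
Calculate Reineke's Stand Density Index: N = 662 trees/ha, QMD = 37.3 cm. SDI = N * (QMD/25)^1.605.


QMD/25 = 37.3/25 = 1.492
(1.492)^1.605 = exp(1.605 * ln(1.492)) = exp(1.605 * 0.400118) = exp(0.642189) = 1.90064
SDI = 662 * 1.90064 = 1258.22 ≈ 1258

1258


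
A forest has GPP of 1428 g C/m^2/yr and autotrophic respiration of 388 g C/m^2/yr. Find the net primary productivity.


NPP = GPP - Ra = 1428 - 388 = 1040 g C/m^2/yr

1040 g C/m^2/yr


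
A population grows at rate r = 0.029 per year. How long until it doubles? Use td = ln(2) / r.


td = ln(2) / 0.029 = 0.693147 / 0.029 = 23.9016 ≈ 23.9 years

23.9 years


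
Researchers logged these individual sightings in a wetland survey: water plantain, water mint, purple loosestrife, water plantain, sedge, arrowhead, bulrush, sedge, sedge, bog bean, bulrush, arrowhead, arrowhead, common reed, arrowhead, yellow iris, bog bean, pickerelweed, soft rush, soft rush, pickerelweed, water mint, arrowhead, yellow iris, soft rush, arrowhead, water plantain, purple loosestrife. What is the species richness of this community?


Total individuals logged = 28
Distinct species (count of individuals): water plantain (3), water mint (2), purple loosestrife (2), sedge (3), arrowhead (6), bulrush (2), bog bean (2), common reed (1), yellow iris (2), pickerelweed (2), soft rush (3)
Species richness = number of distinct species = 11

11


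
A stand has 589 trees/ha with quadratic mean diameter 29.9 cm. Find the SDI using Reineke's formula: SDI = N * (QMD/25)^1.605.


QMD/25 = 29.9/25 = 1.196
(1.196)^1.605 = exp(1.605 * ln(1.196)) = exp(1.605 * 0.178983) = exp(0.287268) = 1.33278
SDI = 589 * 1.33278 = 785.007 ≈ 785

785


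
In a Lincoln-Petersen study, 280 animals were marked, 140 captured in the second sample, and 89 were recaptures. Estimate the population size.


N = M * C / R = 280 * 140 / 89 = 39200 / 89 = 440.45 ≈ 440

440 individuals


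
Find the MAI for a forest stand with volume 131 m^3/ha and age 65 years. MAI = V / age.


MAI = 131 / 65 = 2.0154 ≈ 2.02 m^3/ha/yr

2.02 m^3/ha/yr


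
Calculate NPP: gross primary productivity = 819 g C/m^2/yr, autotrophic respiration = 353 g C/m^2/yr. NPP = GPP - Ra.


NPP = GPP - Ra = 819 - 353 = 466 g C/m^2/yr

466 g C/m^2/yr


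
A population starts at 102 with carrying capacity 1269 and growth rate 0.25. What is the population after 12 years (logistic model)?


(K - N0)/N0 = (1269 - 102)/102 = 1167/102 = 11.4412
r*t = 0.25 * 12 = 3; exp(-3) = 0.0497871
11.4412 * 0.0497871 = 0.569624
1 + 0.569624 = 1.56962
N = 1269 / 1.56962 = 808.476 ≈ 808

808


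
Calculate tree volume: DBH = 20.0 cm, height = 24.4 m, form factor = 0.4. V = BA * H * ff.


(D/200)^2 = (20.0/200)^2 = 0.1^2 = 0.01
BA = 3.141593 * 0.01 = 0.0314159 m^2
V = 0.0314159 * 24.4 * 0.4 = 0.306619 ≈ 0.307 m^3

0.307 m^3


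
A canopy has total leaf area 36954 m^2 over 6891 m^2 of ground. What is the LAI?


LAI = 36954 / 6891 = 5.3626 ≈ 5.36

5.36


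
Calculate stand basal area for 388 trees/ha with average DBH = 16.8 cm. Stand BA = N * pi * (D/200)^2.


(D/200)^2 = (16.8/200)^2 = 0.084^2 = 0.007056
Individual BA = 3.141593 * 0.007056 = 0.0221671 m^2
Stand BA = 388 * 0.0221671 = 8.60083 ≈ 8.60 m^2/ha

8.60 m^2/ha


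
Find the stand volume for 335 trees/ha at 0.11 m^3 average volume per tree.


V_stand = 335 * 0.11 = 36.85 ≈ 36.9 m^3/ha

36.9 m^3/ha


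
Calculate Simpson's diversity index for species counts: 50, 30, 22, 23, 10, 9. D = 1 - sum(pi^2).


Total N = 50 + 30 + 22 + 23 + 10 + 9 = 144
Per-species terms:
  p = 50/144 = 0.347222; p^2 = 0.347222^2 = 0.120563
  p = 30/144 = 0.208333; p^2 = 0.208333^2 = 0.043403
  p = 22/144 = 0.152778; p^2 = 0.152778^2 = 0.023341
  p = 23/144 = 0.159722; p^2 = 0.159722^2 = 0.025511
  p = 10/144 = 0.069444; p^2 = 0.069444^2 = 0.004822
  p = 9/144 = 0.062500; p^2 = 0.062500^2 = 0.003906
sum(p^2) = 0.120563 + 0.043403 + 0.023341 + 0.025511 + 0.004822 + 0.003906 = 0.221546
D = 1 - 0.221546 = 0.778454 ≈ 0.7785

0.7785


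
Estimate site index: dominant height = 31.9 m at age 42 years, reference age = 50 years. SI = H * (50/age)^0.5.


50/42 = 1.19048
(1.19048)^0.5 = 1.09109
SI = 31.9 * 1.09109 = 34.8058 ≈ 34.8 m

34.8 m


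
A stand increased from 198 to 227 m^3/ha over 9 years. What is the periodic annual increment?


PAI = (V2 - V1) / period = (227 - 198) / 9 = 29 / 9 = 3.2222 ≈ 3.22 m^3/ha/yr

3.22 m^3/ha/yr


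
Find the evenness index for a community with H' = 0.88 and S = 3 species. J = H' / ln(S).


ln(3) = 1.09861
J = H' / ln(S) = 0.88 / 1.09861 = 0.801012 ≈ 0.8010

0.8010


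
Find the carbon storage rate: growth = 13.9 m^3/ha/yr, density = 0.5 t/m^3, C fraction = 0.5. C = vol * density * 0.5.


C = 13.9 * 0.5 * 0.5 = 3.475 ≈ 3.48 t C/ha/yr

3.48 t C/ha/yr


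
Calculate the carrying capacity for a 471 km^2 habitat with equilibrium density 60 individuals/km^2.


K = 60 * 471 = 28260 individuals

28260 individuals


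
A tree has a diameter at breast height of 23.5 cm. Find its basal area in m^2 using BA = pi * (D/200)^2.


D/200 = 23.5/200 = 0.1175 m
(D/200)^2 = 0.1175^2 = 0.01380625
BA = 3.141593 * 0.01380625 = 0.0433736 ≈ 0.0434 m^2

0.0434 m^2


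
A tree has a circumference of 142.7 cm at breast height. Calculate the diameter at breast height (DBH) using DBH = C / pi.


DBH = C / pi = 142.7 / 3.141593 = 45.4228 ≈ 45.42 cm

45.42 cm


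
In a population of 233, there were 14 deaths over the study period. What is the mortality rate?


Mortality rate = 14 / 233 = 0.060086 ≈ 0.0601

0.0601


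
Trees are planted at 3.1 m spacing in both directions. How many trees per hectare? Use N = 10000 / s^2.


N = 10000 / 3.1^2 = 10000 / 9.61 = 1040.58 ≈ 1041 trees/ha

1041 trees/ha


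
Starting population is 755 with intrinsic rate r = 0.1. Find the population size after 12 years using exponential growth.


r*t = 0.1 * 12 = 1.2
exp(1.2) = 3.32012
N = 755 * 3.32012 = 2506.69 ≈ 2507

2507


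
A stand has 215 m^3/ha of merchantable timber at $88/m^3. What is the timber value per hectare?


Value = 215 * 88 = $18920/ha

$18920/ha


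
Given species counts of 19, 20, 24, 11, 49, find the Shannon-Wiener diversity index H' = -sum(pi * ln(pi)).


Total N = 19 + 20 + 24 + 11 + 49 = 123
Per-species terms:
  p = 19/123 = 0.154472; ln(p) = -1.867742; p*ln(p) = 0.154472 * (-1.867742) = -0.288514
  p = 20/123 = 0.162602; ln(p) = -1.816450; p*ln(p) = 0.162602 * (-1.816450) = -0.295358
  p = 24/123 = 0.195122; ln(p) = -1.634130; p*ln(p) = 0.195122 * (-1.634130) = -0.318855
  p = 11/123 = 0.089431; ln(p) = -2.414288; p*ln(p) = 0.089431 * (-2.414288) = -0.215912
  p = 49/123 = 0.398374; ln(p) = -0.920364; p*ln(p) = 0.398374 * (-0.920364) = -0.366649
sum(p*ln(p)) = (-0.288514) + (-0.295358) + (-0.318855) + (-0.215912) + (-0.366649) = -1.485288
H' = -(-1.485288) = 1.485288 ≈ 1.4853

1.4853


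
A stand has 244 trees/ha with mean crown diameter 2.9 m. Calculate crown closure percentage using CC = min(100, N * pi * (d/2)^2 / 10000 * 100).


(d/2)^2 = (2.9/2)^2 = 1.45^2 = 2.1025
Crown area = 3.141593 * 2.1025 = 6.60520 m^2
N * area / 10000 * 100 = 244 * 6.60520 / 10000 * 100 = 16.1167
CC = min(100, 16.1167) = 16.1167 ≈ 16.1%

16.1%


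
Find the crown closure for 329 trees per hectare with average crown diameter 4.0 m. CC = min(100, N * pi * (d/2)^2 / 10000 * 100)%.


(d/2)^2 = (4.0/2)^2 = 2^2 = 4
Crown area = 3.141593 * 4 = 12.5664 m^2
N * area / 10000 * 100 = 329 * 12.5664 / 10000 * 100 = 41.3435
CC = min(100, 41.3435) = 41.3435 ≈ 41.3%

41.3%


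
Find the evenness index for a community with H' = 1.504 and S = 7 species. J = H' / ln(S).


ln(7) = 1.94591
J = H' / ln(S) = 1.504 / 1.94591 = 0.772903 ≈ 0.7729

0.7729


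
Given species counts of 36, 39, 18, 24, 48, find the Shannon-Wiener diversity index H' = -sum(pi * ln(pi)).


Total N = 36 + 39 + 18 + 24 + 48 = 165
Per-species terms:
  p = 36/165 = 0.218182; ln(p) = -1.522426; p*ln(p) = 0.218182 * (-1.522426) = -0.332166
  p = 39/165 = 0.236364; ln(p) = -1.442382; p*ln(p) = 0.236364 * (-1.442382) = -0.340927
  p = 18/165 = 0.109091; ln(p) = -2.215573; p*ln(p) = 0.109091 * (-2.215573) = -0.241699
  p = 24/165 = 0.145455; ln(p) = -1.927889; p*ln(p) = 0.145455 * (-1.927889) = -0.280421
  p = 48/165 = 0.290909; ln(p) = -1.234745; p*ln(p) = 0.290909 * (-1.234745) = -0.359198
sum(p*ln(p)) = (-0.332166) + (-0.340927) + (-0.241699) + (-0.280421) + (-0.359198) = -1.554411
H' = -(-1.554411) = 1.554411 ≈ 1.5544

1.5544


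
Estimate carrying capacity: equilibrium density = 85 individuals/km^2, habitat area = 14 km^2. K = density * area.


K = 85 * 14 = 1190 individuals

1190 individuals


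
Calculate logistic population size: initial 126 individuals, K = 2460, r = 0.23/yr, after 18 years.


(K - N0)/N0 = (2460 - 126)/126 = 2334/126 = 18.5238
r*t = 0.23 * 18 = 4.14; exp(-4.14) = 0.0159229
18.5238 * 0.0159229 = 0.294953
1 + 0.294953 = 1.29495
N = 2460 / 1.29495 = 1899.69 ≈ 1900

1900


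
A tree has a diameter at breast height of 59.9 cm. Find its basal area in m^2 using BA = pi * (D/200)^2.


D/200 = 59.9/200 = 0.2995 m
(D/200)^2 = 0.2995^2 = 0.08970025
BA = 3.141593 * 0.08970025 = 0.281802 ≈ 0.2818 m^2

0.2818 m^2


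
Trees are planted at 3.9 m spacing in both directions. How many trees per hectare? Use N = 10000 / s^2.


N = 10000 / 3.9^2 = 10000 / 15.21 = 657.462 ≈ 657 trees/ha

657 trees/ha


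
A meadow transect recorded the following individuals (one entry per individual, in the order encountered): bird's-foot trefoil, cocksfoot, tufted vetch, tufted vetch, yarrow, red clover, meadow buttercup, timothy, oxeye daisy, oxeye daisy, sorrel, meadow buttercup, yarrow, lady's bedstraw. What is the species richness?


Total individuals logged = 14
Distinct species (count of individuals): bird's-foot trefoil (1), cocksfoot (1), tufted vetch (2), yarrow (2), red clover (1), meadow buttercup (2), timothy (1), oxeye daisy (2), sorrel (1), lady's bedstraw (1)
Species richness = number of distinct species = 10

10


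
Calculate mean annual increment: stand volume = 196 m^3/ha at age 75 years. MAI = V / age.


MAI = 196 / 75 = 2.6133 ≈ 2.61 m^3/ha/yr

2.61 m^3/ha/yr


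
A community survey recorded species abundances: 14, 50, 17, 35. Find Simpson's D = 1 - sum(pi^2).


Total N = 14 + 50 + 17 + 35 = 116
Per-species terms:
  p = 14/116 = 0.120690; p^2 = 0.120690^2 = 0.014566
  p = 50/116 = 0.431034; p^2 = 0.431034^2 = 0.185790
  p = 17/116 = 0.146552; p^2 = 0.146552^2 = 0.021477
  p = 35/116 = 0.301724; p^2 = 0.301724^2 = 0.091037
sum(p^2) = 0.014566 + 0.185790 + 0.021477 + 0.091037 = 0.312870
D = 1 - 0.312870 = 0.687130 ≈ 0.6871

0.6871


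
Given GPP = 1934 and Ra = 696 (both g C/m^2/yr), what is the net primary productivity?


NPP = GPP - Ra = 1934 - 696 = 1238 g C/m^2/yr

1238 g C/m^2/yr


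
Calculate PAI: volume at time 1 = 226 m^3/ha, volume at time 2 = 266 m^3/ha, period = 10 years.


PAI = (V2 - V1) / period = (266 - 226) / 10 = 40 / 10 = 4.00 m^3/ha/yr

4.00 m^3/ha/yr


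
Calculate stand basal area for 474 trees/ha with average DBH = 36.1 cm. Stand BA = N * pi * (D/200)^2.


(D/200)^2 = (36.1/200)^2 = 0.1805^2 = 0.03258025
Individual BA = 3.141593 * 0.03258025 = 0.102354 m^2
Stand BA = 474 * 0.102354 = 48.5158 ≈ 48.52 m^2/ha

48.52 m^2/ha


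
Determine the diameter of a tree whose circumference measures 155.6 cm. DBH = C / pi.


DBH = C / pi = 155.6 / 3.141593 = 49.5290 ≈ 49.53 cm

49.53 cm


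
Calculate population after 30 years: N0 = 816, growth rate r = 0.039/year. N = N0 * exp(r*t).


r*t = 0.039 * 30 = 1.17
exp(1.17) = 3.22199
N = 816 * 3.22199 = 2629.14 ≈ 2629

2629


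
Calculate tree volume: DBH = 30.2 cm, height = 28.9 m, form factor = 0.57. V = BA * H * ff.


(D/200)^2 = (30.2/200)^2 = 0.151^2 = 0.022801
BA = 3.141593 * 0.022801 = 0.0716315 m^2
V = 0.0716315 * 28.9 * 0.57 = 1.17999 ≈ 1.180 m^3

1.180 m^3


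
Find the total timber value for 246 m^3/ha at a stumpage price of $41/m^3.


Value = 246 * 41 = $10086/ha

$10086/ha


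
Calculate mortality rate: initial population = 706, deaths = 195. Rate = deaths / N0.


Mortality rate = 195 / 706 = 0.276204 ≈ 0.2762

0.2762


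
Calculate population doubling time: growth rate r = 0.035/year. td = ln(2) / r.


td = ln(2) / 0.035 = 0.693147 / 0.035 = 19.8042 ≈ 19.8 years

19.8 years


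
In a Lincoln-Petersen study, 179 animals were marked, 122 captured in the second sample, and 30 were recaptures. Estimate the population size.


N = M * C / R = 179 * 122 / 30 = 21838 / 30 = 727.93 ≈ 728

728 individuals


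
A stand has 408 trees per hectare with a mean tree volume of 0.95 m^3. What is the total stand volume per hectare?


V_stand = 408 * 0.95 = 387.6 m^3/ha

387.6 m^3/ha


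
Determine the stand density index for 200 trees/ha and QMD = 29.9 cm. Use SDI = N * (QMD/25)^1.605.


QMD/25 = 29.9/25 = 1.196
(1.196)^1.605 = exp(1.605 * ln(1.196)) = exp(1.605 * 0.178983) = exp(0.287268) = 1.33278
SDI = 200 * 1.33278 = 266.556 ≈ 267

267


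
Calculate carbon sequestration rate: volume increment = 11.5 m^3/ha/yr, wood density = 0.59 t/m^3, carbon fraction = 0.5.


C = 11.5 * 0.59 * 0.5 = 3.3925 ≈ 3.39 t C/ha/yr

3.39 t C/ha/yr


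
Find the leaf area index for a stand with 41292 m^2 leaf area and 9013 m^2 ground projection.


LAI = 41292 / 9013 = 4.5814 ≈ 4.58

4.58


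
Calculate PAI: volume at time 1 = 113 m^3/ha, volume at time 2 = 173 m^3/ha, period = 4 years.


PAI = (V2 - V1) / period = (173 - 113) / 4 = 60 / 4 = 15.00 m^3/ha/yr

15.00 m^3/ha/yr


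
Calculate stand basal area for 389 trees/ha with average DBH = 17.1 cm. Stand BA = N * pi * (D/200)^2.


(D/200)^2 = (17.1/200)^2 = 0.0855^2 = 0.00731025
Individual BA = 3.141593 * 0.00731025 = 0.0229658 m^2
Stand BA = 389 * 0.0229658 = 8.93370 ≈ 8.93 m^2/ha

8.93 m^2/ha


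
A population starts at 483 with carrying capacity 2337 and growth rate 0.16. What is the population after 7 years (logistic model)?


(K - N0)/N0 = (2337 - 483)/483 = 1854/483 = 3.83851
r*t = 0.16 * 7 = 1.12; exp(-1.12) = 0.326280
3.83851 * 0.326280 = 1.25243
1 + 1.25243 = 2.25243
N = 2337 / 2.25243 = 1037.55 ≈ 1038

1038


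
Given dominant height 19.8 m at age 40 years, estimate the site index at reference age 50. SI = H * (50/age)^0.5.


50/40 = 1.25000
(1.25000)^0.5 = 1.11803
SI = 19.8 * 1.11803 = 22.1370 ≈ 22.1 m

22.1 m


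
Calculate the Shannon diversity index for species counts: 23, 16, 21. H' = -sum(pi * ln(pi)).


Total N = 23 + 16 + 21 = 60
Per-species terms:
  p = 23/60 = 0.383333; ln(p) = -0.958851; p*ln(p) = 0.383333 * (-0.958851) = -0.367559
  p = 16/60 = 0.266667; ln(p) = -1.321755; p*ln(p) = 0.266667 * (-1.321755) = -0.352468
  p = 21/60 = 0.350000; ln(p) = -1.049822; p*ln(p) = 0.350000 * (-1.049822) = -0.367438
sum(p*ln(p)) = (-0.367559) + (-0.352468) + (-0.367438) = -1.087465
H' = -(-1.087465) = 1.087465 ≈ 1.0875

1.0875


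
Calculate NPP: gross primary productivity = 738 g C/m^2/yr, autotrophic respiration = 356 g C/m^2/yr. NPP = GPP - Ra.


NPP = GPP - Ra = 738 - 356 = 382 g C/m^2/yr

382 g C/m^2/yr


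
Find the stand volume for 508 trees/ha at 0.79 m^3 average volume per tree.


V_stand = 508 * 0.79 = 401.32 ≈ 401.3 m^3/ha

401.3 m^3/ha


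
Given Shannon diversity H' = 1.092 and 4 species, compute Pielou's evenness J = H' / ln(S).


ln(4) = 1.38629
J = H' / ln(S) = 1.092 / 1.38629 = 0.787714 ≈ 0.7877

0.7877


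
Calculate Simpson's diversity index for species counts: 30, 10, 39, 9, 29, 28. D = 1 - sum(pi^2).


Total N = 30 + 10 + 39 + 9 + 29 + 28 = 145
Per-species terms:
  p = 30/145 = 0.206897; p^2 = 0.206897^2 = 0.042806
  p = 10/145 = 0.068966; p^2 = 0.068966^2 = 0.004756
  p = 39/145 = 0.268966; p^2 = 0.268966^2 = 0.072343
  p = 9/145 = 0.062069; p^2 = 0.062069^2 = 0.003853
  p = 29/145 = 0.200000; p^2 = 0.200000^2 = 0.040000
  p = 28/145 = 0.193103; p^2 = 0.193103^2 = 0.037289
sum(p^2) = 0.042806 + 0.004756 + 0.072343 + 0.003853 + 0.040000 + 0.037289 = 0.201047
D = 1 - 0.201047 = 0.798953 ≈ 0.7990

0.7990


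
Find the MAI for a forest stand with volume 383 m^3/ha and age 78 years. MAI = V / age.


MAI = 383 / 78 = 4.9103 ≈ 4.91 m^3/ha/yr

4.91 m^3/ha/yr


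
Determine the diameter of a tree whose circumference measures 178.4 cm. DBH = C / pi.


DBH = C / pi = 178.4 / 3.141593 = 56.7865 ≈ 56.79 cm

56.79 cm


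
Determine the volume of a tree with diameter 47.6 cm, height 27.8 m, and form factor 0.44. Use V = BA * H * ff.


(D/200)^2 = (47.6/200)^2 = 0.238^2 = 0.056644
BA = 3.141593 * 0.056644 = 0.177952 m^2
V = 0.177952 * 27.8 * 0.44 = 2.17671 ≈ 2.177 m^3

2.177 m^3


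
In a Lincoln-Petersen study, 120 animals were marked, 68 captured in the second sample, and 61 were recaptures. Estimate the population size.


N = M * C / R = 120 * 68 / 61 = 8160 / 61 = 133.77 ≈ 134

134 individuals


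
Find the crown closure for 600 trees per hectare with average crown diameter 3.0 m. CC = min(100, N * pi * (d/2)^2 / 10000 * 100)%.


(d/2)^2 = (3.0/2)^2 = 1.5^2 = 2.25
Crown area = 3.141593 * 2.25 = 7.06858 m^2
N * area / 10000 * 100 = 600 * 7.06858 / 10000 * 100 = 42.4115
CC = min(100, 42.4115) = 42.4115 ≈ 42.4%

42.4%


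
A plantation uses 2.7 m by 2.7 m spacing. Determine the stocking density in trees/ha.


N = 10000 / 2.7^2 = 10000 / 7.29 = 1371.74 ≈ 1372 trees/ha

1372 trees/ha


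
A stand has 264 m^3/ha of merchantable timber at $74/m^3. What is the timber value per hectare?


Value = 264 * 74 = $19536/ha

$19536/ha


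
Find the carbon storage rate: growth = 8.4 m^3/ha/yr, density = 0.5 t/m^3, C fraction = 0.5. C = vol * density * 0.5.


C = 8.4 * 0.5 * 0.5 = 2.10 t C/ha/yr

2.10 t C/ha/yr


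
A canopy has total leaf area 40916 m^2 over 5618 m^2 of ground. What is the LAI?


LAI = 40916 / 5618 = 7.2830 ≈ 7.28

7.28


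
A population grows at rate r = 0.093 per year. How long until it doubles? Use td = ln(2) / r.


td = ln(2) / 0.093 = 0.693147 / 0.093 = 7.45319 ≈ 7.5 years

7.5 years


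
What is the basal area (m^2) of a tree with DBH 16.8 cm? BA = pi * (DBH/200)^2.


D/200 = 16.8/200 = 0.084 m
(D/200)^2 = 0.084^2 = 0.007056
BA = 3.141593 * 0.007056 = 0.0221671 ≈ 0.0222 m^2

0.0222 m^2


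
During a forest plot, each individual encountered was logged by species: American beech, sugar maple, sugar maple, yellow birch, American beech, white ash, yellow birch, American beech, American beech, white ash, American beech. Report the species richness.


Total individuals logged = 11
Distinct species (count of individuals): American beech (5), sugar maple (2), yellow birch (2), white ash (2)
Species richness = number of distinct species = 4

4


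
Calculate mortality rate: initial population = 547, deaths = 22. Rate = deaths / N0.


Mortality rate = 22 / 547 = 0.040219 ≈ 0.0402

0.0402


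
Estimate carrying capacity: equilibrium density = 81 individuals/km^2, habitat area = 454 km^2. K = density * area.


K = 81 * 454 = 36774 individuals

36774 individuals


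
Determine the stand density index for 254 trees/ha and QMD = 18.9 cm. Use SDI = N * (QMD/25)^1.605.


QMD/25 = 18.9/25 = 0.756
(0.756)^1.605 = exp(1.605 * ln(0.756)) = exp(1.605 * (-0.279714)) = exp(-0.448941) = 0.638304
SDI = 254 * 0.638304 = 162.129 ≈ 162

162


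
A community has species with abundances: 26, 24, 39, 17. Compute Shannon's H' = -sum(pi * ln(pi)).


Total N = 26 + 24 + 39 + 17 = 106
Per-species terms:
  p = 26/106 = 0.245283; ln(p) = -1.405343; p*ln(p) = 0.245283 * (-1.405343) = -0.344707
  p = 24/106 = 0.226415; ln(p) = -1.485386; p*ln(p) = 0.226415 * (-1.485386) = -0.336314
  p = 39/106 = 0.367925; ln(p) = -0.999876; p*ln(p) = 0.367925 * (-0.999876) = -0.367879
  p = 17/106 = 0.160377; ln(p) = -1.830228; p*ln(p) = 0.160377 * (-1.830228) = -0.293526
sum(p*ln(p)) = (-0.344707) + (-0.336314) + (-0.367879) + (-0.293526) = -1.342426
H' = -(-1.342426) = 1.342426 ≈ 1.3424

1.3424


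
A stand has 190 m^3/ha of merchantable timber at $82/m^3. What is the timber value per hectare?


Value = 190 * 82 = $15580/ha

$15580/ha


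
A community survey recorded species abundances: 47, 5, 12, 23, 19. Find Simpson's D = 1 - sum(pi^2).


Total N = 47 + 5 + 12 + 23 + 19 = 106
Per-species terms:
  p = 47/106 = 0.443396; p^2 = 0.443396^2 = 0.196600
  p = 5/106 = 0.047170; p^2 = 0.047170^2 = 0.002225
  p = 12/106 = 0.113208; p^2 = 0.113208^2 = 0.012816
  p = 23/106 = 0.216981; p^2 = 0.216981^2 = 0.047081
  p = 19/106 = 0.179245; p^2 = 0.179245^2 = 0.032129
sum(p^2) = 0.196600 + 0.002225 + 0.012816 + 0.047081 + 0.032129 = 0.290851
D = 1 - 0.290851 = 0.709149 ≈ 0.7091

0.7091


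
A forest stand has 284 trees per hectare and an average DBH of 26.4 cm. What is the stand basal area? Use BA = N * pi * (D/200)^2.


(D/200)^2 = (26.4/200)^2 = 0.132^2 = 0.017424
Individual BA = 3.141593 * 0.017424 = 0.0547391 m^2
Stand BA = 284 * 0.0547391 = 15.5459 ≈ 15.55 m^2/ha

15.55 m^2/ha


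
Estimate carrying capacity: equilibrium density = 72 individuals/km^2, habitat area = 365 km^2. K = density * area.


K = 72 * 365 = 26280 individuals

26280 individuals


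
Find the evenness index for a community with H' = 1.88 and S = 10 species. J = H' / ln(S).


ln(10) = 2.30259
J = H' / ln(S) = 1.88 / 2.30259 = 0.816472 ≈ 0.8165

0.8165


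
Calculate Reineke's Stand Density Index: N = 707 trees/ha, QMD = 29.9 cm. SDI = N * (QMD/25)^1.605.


QMD/25 = 29.9/25 = 1.196
(1.196)^1.605 = exp(1.605 * ln(1.196)) = exp(1.605 * 0.178983) = exp(0.287268) = 1.33278
SDI = 707 * 1.33278 = 942.275 ≈ 942

942


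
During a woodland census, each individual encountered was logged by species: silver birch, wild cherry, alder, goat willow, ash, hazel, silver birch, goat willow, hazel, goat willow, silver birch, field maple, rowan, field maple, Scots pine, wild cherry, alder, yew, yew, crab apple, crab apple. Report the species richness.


Total individuals logged = 21
Distinct species (count of individuals): silver birch (3), wild cherry (2), alder (2), goat willow (3), ash (1), hazel (2), field maple (2), rowan (1), Scots pine (1), yew (2), crab apple (2)
Species richness = number of distinct species = 11

11


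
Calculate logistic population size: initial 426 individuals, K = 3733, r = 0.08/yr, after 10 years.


(K - N0)/N0 = (3733 - 426)/426 = 3307/426 = 7.76291
r*t = 0.08 * 10 = 0.8; exp(-0.8) = 0.449329
7.76291 * 0.449329 = 3.48810
1 + 3.48810 = 4.48810
N = 3733 / 4.48810 = 831.755 ≈ 832

832


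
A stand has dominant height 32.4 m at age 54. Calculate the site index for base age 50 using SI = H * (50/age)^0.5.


50/54 = 0.925926
(0.925926)^0.5 = 0.962250
SI = 32.4 * 0.962250 = 31.1769 ≈ 31.2 m

31.2 m


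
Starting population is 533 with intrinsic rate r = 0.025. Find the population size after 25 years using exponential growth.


r*t = 0.025 * 25 = 0.625
exp(0.625) = 1.86825
N = 533 * 1.86825 = 995.777 ≈ 996

996


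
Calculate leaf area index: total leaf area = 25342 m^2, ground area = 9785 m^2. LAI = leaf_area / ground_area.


LAI = 25342 / 9785 = 2.5899 ≈ 2.59

2.59


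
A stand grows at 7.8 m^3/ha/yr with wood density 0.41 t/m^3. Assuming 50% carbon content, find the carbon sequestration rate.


C = 7.8 * 0.41 * 0.5 = 1.599 ≈ 1.60 t C/ha/yr

1.60 t C/ha/yr


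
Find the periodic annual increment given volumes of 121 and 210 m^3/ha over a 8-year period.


PAI = (V2 - V1) / period = (210 - 121) / 8 = 89 / 8 = 11.1250 ≈ 11.13 m^3/ha/yr

11.13 m^3/ha/yr


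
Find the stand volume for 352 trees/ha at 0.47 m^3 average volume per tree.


V_stand = 352 * 0.47 = 165.44 ≈ 165.4 m^3/ha

165.4 m^3/ha


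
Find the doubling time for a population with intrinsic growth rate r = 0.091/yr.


td = ln(2) / 0.091 = 0.693147 / 0.091 = 7.61700 ≈ 7.6 years

7.6 years


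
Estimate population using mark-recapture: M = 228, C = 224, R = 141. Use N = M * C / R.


N = M * C / R = 228 * 224 / 141 = 51072 / 141 = 362.21 ≈ 362

362 individuals


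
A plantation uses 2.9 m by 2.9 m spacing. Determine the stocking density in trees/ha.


N = 10000 / 2.9^2 = 10000 / 8.41 = 1189.06 ≈ 1189 trees/ha

1189 trees/ha


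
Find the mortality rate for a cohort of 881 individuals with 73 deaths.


Mortality rate = 73 / 881 = 0.082860 ≈ 0.0829

0.0829


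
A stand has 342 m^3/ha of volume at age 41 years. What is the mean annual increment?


MAI = 342 / 41 = 8.3415 ≈ 8.34 m^3/ha/yr

8.34 m^3/ha/yr


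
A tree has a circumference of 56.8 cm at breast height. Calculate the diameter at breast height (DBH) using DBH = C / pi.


DBH = C / pi = 56.8 / 3.141593 = 18.0800 ≈ 18.08 cm

18.08 cm


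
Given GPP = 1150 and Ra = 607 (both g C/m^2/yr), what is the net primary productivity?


NPP = GPP - Ra = 1150 - 607 = 543 g C/m^2/yr

543 g C/m^2/yr


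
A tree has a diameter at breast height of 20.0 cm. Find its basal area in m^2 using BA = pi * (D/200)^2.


D/200 = 20.0/200 = 0.1 m
(D/200)^2 = 0.1^2 = 0.01
BA = 3.141593 * 0.01 = 0.0314159 ≈ 0.0314 m^2

0.0314 m^2


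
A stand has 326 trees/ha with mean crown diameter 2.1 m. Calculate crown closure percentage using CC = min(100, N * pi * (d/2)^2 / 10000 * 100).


(d/2)^2 = (2.1/2)^2 = 1.05^2 = 1.1025
Crown area = 3.141593 * 1.1025 = 3.46361 m^2
N * area / 10000 * 100 = 326 * 3.46361 / 10000 * 100 = 11.2914
CC = min(100, 11.2914) = 11.2914 ≈ 11.3%

11.3%


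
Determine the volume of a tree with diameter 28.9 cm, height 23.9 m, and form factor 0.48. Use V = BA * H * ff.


(D/200)^2 = (28.9/200)^2 = 0.1445^2 = 0.02088025
BA = 3.141593 * 0.02088025 = 0.0655972 m^2
V = 0.0655972 * 23.9 * 0.48 = 0.752531 ≈ 0.753 m^3

0.753 m^3


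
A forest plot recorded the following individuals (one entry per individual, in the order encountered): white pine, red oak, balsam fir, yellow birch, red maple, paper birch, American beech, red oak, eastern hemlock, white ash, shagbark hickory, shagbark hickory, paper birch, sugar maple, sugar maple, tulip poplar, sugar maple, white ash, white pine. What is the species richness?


Total individuals logged = 19
Distinct species (count of individuals): white pine (2), red oak (2), balsam fir (1), yellow birch (1), red maple (1), paper birch (2), American beech (1), eastern hemlock (1), white ash (2), shagbark hickory (2), sugar maple (3), tulip poplar (1)
Species richness = number of distinct species = 12

12


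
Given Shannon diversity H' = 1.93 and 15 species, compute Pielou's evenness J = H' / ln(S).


ln(15) = 2.70805
J = H' / ln(S) = 1.93 / 2.70805 = 0.712690 ≈ 0.7127

0.7127


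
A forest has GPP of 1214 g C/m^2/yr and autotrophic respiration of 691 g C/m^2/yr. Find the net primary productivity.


NPP = GPP - Ra = 1214 - 691 = 523 g C/m^2/yr

523 g C/m^2/yr


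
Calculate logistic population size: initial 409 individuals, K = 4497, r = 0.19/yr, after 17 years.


(K - N0)/N0 = (4497 - 409)/409 = 4088/409 = 9.99511
r*t = 0.19 * 17 = 3.23; exp(-3.23) = 0.0395575
9.99511 * 0.0395575 = 0.395382
1 + 0.395382 = 1.39538
N = 4497 / 1.39538 = 3222.78 ≈ 3223

3223


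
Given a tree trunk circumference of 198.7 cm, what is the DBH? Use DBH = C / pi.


DBH = C / pi = 198.7 / 3.141593 = 63.2482 ≈ 63.25 cm

63.25 cm


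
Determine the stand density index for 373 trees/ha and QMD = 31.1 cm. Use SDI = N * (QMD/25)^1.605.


QMD/25 = 31.1/25 = 1.244
(1.244)^1.605 = exp(1.605 * ln(1.244)) = exp(1.605 * 0.218332) = exp(0.350423) = 1.41967
SDI = 373 * 1.41967 = 529.537 ≈ 530

530


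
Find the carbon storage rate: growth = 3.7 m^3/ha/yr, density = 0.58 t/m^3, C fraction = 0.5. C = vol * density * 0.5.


C = 3.7 * 0.58 * 0.5 = 1.073 ≈ 1.07 t C/ha/yr

1.07 t C/ha/yr
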